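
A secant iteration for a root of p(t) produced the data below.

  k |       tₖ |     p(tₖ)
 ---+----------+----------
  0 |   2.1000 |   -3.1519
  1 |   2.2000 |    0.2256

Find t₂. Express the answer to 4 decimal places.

t₂ = 2.2000 − 0.2256·(2.2000 − 2.1000) / (0.2256 − (-3.1519))
   = 2.2000 − (0.022560)/(3.377500) = 2.193321

2.1933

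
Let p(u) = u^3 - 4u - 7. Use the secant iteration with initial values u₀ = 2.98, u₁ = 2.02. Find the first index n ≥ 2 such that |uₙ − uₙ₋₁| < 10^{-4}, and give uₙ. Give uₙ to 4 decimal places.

n = 6, uₙ = 2.5891

p(2.98) = 7.543592, p(2.02) = -6.837592
u₂ = 2.020000 − (-6.837592)·(-0.960000)/(-14.381184) = 2.476436;  |Δ| = 0.456436
p(2.476436) = -1.718419
u₃ = 2.476436 − (-1.718419)·(0.456436)/(5.119173) = 2.629654;  |Δ| = 0.153218
p(2.629654) = 0.665646
u₄ = 2.629654 − 0.665646·(0.153218)/(2.384066) = 2.586874;  |Δ| = 0.042779
p(2.586874) = -0.036345
u₅ = 2.586874 − (-0.036345)·(-0.042779)/(-0.701992) = 2.589089;  |Δ| = 0.002215
p(2.589089) = -0.000701
u₆ = 2.589089 − (-0.000701)·(0.002215)/(0.035644) = 2.589133;  |Δ| = 0.000044
|u₆ − u₅| = 0.000044 < 10^{-4}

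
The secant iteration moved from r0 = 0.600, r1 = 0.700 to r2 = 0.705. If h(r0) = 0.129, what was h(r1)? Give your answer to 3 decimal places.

The secant line through (0.600, 0.129) and (0.700, h(r1)) crosses zero at r2 = 0.705.
So (0.600, 0.129), (0.700, h(r1)), (0.705, 0) are collinear:
h(r1) = 0.129 · (0.700 − 0.705) / (0.600 − 0.705) = 0.129 · (-0.00500)/(-0.10500) = 0.00614

0.006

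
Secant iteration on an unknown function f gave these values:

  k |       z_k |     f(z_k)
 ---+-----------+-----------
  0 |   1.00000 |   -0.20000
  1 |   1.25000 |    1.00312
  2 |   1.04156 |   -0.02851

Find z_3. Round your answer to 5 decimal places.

1.04732

z_3 = 1.04156 − (-0.02851)·(1.04156 − 1.25000) / (-0.02851 − 1.00312)
   = 1.04156 − (0.0059426)/(-1.0316300) = 1.0473204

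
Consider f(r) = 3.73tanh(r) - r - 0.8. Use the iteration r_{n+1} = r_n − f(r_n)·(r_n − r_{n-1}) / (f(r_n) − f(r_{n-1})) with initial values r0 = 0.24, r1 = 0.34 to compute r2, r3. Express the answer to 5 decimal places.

0.30648, 0.30555

f(0.24) = -0.1616009, f(0.34) = 0.0814907
r2 = 0.3400000 − 0.0814907·(0.3400000 − 0.2400000) / (0.0814907 − (-0.1616009)) = 0.3400000 − (0.0081491)/(0.2430915) = 0.3064774
f(0.3064774) = 0.0021870
r3 = 0.3064774 − 0.0021870·(0.3064774 − 0.3400000) / (0.0021870 − 0.0814907) = 0.3064774 − (-0.0000733)/(-0.0793037) = 0.3055529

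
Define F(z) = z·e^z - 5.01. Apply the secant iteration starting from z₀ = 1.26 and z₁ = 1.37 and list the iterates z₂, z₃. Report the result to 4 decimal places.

1.3258, 1.3278

F(1.26) = -0.567969, F(1.37) = 0.381430
z₂ = 1.370000 − 0.381430·(1.370000 − 1.260000) / (0.381430 − (-0.567969)) = 1.370000 − (0.041957)/(0.949399) = 1.325806
F(1.325806) = -0.018046
z₃ = 1.325806 − (-0.018046)·(1.325806 − 1.370000) / (-0.018046 − 0.381430) = 1.325806 − (0.000798)/(-0.399477) = 1.327803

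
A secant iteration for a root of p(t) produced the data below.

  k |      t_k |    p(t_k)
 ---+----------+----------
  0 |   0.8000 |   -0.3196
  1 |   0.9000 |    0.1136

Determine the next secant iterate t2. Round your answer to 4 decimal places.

0.8738

t2 = 0.9000 − 0.1136·(0.9000 − 0.8000) / (0.1136 − (-0.3196))
   = 0.9000 − (0.011360)/(0.433200) = 0.873777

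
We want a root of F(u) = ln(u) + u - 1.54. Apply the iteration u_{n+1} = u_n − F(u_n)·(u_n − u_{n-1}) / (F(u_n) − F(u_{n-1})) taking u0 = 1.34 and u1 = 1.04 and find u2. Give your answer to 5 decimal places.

1.28977

F(1.34) = 0.0926696, F(1.04) = -0.4607793
u2 = 1.0400000 − (-0.4607793)·(1.0400000 − 1.3400000) / (-0.4607793 − 0.0926696) = 1.0400000 − (0.1382338)/(-0.5534489) = 1.2897679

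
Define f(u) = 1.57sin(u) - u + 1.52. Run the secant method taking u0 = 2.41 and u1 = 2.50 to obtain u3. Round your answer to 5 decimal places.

f(2.41) = 0.1588473, f(2.50) = -0.0403987
u2 = 2.5000000 − (-0.0403987)·(2.5000000 − 2.4100000) / (-0.0403987 − 0.1588473) = 2.5000000 − (-0.0036359)/(-0.1992460) = 2.4817518
f(2.4817518) = 0.0006443
u3 = 2.4817518 − 0.0006443·(2.4817518 − 2.5000000) / (0.0006443 − (-0.0403987)) = 2.4817518 − (-0.0000118)/(0.0410430) = 2.4820382

2.48204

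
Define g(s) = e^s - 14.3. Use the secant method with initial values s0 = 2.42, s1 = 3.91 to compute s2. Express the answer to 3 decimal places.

g(2.42) = -3.05414, g(3.91) = 35.59895
s2 = 3.91000 − 35.59895·(3.91000 − 2.42000) / (35.59895 − (-3.05414)) = 3.91000 − (53.04244)/(38.65309) = 2.53773

2.538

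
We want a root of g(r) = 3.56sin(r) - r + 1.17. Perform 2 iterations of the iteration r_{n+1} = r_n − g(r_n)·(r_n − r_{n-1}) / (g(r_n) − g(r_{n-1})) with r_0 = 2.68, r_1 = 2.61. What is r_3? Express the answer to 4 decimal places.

g(2.68) = 0.075534, g(2.61) = 0.364588
r_2 = 2.610000 − 0.364588·(2.610000 − 2.680000) / (0.364588 − 0.075534) = 2.610000 − (-0.025521)/(0.289055) = 2.698292
g(2.698292) = -0.001324
r_3 = 2.698292 − (-0.001324)·(2.698292 − 2.610000) / (-0.001324 − 0.364588) = 2.698292 − (-0.000117)/(-0.365913) = 2.697972

2.6980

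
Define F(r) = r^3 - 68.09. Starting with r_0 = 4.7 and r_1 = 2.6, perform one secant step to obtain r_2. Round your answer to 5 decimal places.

3.82995

F(4.7) = 35.7330000, F(2.6) = -50.5140000
r_2 = 2.6000000 − (-50.5140000)·(2.6000000 − 4.7000000) / (-50.5140000 − 35.7330000) = 2.6000000 − (106.0794000)/(-86.2470000) = 3.8299489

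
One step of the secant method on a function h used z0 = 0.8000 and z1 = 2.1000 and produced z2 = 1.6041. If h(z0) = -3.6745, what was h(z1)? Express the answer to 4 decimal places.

The secant line through (0.8000, -3.6745) and (2.1000, h(z1)) crosses zero at z2 = 1.6041.
So (0.8000, -3.6745), (2.1000, h(z1)), (1.6041, 0) are collinear:
h(z1) = -3.6745 · (2.1000 − 1.6041) / (0.8000 − 1.6041) = -3.6745 · (0.495900)/(-0.804100) = 2.266117

2.2661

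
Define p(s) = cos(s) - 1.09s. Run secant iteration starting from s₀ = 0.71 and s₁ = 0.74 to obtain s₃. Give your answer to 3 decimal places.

p(0.71) = -0.01554, p(0.74) = -0.06813
s₂ = 0.74000 − (-0.06813)·(0.74000 − 0.71000) / (-0.06813 − (-0.01554)) = 0.74000 − (-0.00204)/(-0.05259) = 0.70114
p(0.70114) = -0.00013
s₃ = 0.70114 − (-0.00013)·(0.70114 − 0.74000) / (-0.00013 − (-0.06813)) = 0.70114 − (0.00001)/(0.06800) = 0.70106

0.701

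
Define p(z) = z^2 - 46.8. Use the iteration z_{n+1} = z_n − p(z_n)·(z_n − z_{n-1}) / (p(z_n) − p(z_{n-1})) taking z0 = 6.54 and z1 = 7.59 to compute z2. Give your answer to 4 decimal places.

6.8251

p(6.54) = -4.028400, p(7.59) = 10.808100
z2 = 7.590000 − 10.808100·(7.590000 − 6.540000) / (10.808100 − (-4.028400)) = 7.590000 − (11.348505)/(14.836500) = 6.825096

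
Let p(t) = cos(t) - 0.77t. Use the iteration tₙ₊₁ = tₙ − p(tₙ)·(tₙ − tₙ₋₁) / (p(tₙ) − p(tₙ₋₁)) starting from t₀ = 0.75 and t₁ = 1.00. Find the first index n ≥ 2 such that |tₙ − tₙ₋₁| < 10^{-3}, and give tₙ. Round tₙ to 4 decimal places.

p(0.75) = 0.154189, p(1.00) = -0.229698
t₂ = 1.000000 − (-0.229698)·(0.250000)/(-0.383887) = 0.850413;  |Δ| = 0.149587
p(0.850413) = 0.004855
t₃ = 0.850413 − 0.004855·(-0.149587)/(0.234552) = 0.853509;  |Δ| = 0.003096
p(0.853509) = 0.000141
t₄ = 0.853509 − 0.000141·(0.003096)/(-0.004714) = 0.853602;  |Δ| = 0.000092
|t₄ − t₃| = 0.000092 < 10^{-3}

n = 4, tₙ = 0.8536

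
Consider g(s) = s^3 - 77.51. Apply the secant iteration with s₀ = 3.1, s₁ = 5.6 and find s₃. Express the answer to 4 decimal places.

4.1710

g(3.1) = -47.719000, g(5.6) = 98.106000
s₂ = 5.600000 − 98.106000·(5.600000 − 3.100000) / (98.106000 − (-47.719000)) = 5.600000 − (245.265000)/(145.825000) = 3.918087
g(3.918087) = -17.361868
s₃ = 3.918087 − (-17.361868)·(3.918087 − 5.600000) / (-17.361868 − 98.106000) = 3.918087 − (29.201156)/(-115.467868) = 4.170981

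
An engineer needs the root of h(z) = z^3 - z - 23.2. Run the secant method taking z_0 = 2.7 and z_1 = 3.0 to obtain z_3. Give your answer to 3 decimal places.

h(2.7) = -6.21700, h(3.0) = 0.80000
z_2 = 3.00000 − 0.80000·(3.00000 − 2.70000) / (0.80000 − (-6.21700)) = 3.00000 − (0.24000)/(7.01700) = 2.96580
h(2.96580) = -0.07878
z_3 = 2.96580 − (-0.07878)·(2.96580 − 3.00000) / (-0.07878 − 0.80000) = 2.96580 − (0.00269)/(-0.87878) = 2.96886

2.969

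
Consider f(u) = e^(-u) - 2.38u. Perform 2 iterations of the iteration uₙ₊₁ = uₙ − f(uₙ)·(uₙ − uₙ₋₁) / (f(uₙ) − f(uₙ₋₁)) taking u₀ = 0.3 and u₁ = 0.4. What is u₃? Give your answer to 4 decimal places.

f(0.3) = 0.026818, f(0.4) = -0.281680
u₂ = 0.400000 − (-0.281680)·(0.400000 − 0.300000) / (-0.281680 − 0.026818) = 0.400000 − (-0.028168)/(-0.308498) = 0.308693
f(0.308693) = -0.000284
u₃ = 0.308693 − (-0.000284)·(0.308693 − 0.400000) / (-0.000284 − (-0.281680)) = 0.308693 − (0.000026)/(0.281396) = 0.308601

0.3086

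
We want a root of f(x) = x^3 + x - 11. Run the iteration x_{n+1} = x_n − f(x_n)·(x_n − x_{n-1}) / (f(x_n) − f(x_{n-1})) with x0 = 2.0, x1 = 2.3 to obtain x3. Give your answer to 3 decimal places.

f(2.0) = -1.00000, f(2.3) = 3.46700
x2 = 2.30000 − 3.46700·(2.30000 − 2.00000) / (3.46700 − (-1.00000)) = 2.30000 − (1.04010)/(4.46700) = 2.06716
f(2.06716) = -0.09957
x3 = 2.06716 − (-0.09957)·(2.06716 − 2.30000) / (-0.09957 − 3.46700) = 2.06716 − (0.02318)/(-3.56657) = 2.07366

2.074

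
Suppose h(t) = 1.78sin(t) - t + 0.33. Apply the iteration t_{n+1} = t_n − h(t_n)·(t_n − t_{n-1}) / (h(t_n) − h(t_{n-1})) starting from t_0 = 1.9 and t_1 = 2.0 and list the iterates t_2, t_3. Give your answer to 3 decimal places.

1.969, 1.970

h(1.9) = 0.11441, h(2.0) = -0.05145
t_2 = 2.00000 − (-0.05145)·(2.00000 − 1.90000) / (-0.05145 − 0.11441) = 2.00000 − (-0.00515)/(-0.16586) = 1.96898
h(1.96898) = 0.00176
t_3 = 1.96898 − 0.00176·(1.96898 − 2.00000) / (0.00176 − (-0.05145)) = 1.96898 − (-0.00005)/(0.05321) = 1.97001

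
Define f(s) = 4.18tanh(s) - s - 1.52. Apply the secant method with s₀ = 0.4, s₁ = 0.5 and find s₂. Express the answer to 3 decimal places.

0.536

f(0.4) = -0.33181, f(0.5) = -0.08835
s₂ = 0.50000 − (-0.08835)·(0.50000 − 0.40000) / (-0.08835 − (-0.33181)) = 0.50000 − (-0.00884)/(0.24346) = 0.53629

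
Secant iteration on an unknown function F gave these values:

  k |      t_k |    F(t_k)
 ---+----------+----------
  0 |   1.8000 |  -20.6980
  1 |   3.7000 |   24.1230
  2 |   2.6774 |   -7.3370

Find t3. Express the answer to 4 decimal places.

2.9159

t3 = 2.6774 − (-7.3370)·(2.6774 − 3.7000) / (-7.3370 − 24.1230)
   = 2.6774 − (7.502816)/(-31.460000) = 2.915887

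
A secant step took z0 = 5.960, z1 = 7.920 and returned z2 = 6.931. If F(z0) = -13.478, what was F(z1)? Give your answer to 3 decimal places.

13.728

The secant line through (5.960, -13.478) and (7.920, F(z1)) crosses zero at z2 = 6.931.
So (5.960, -13.478), (7.920, F(z1)), (6.931, 0) are collinear:
F(z1) = -13.478 · (7.920 − 6.931) / (5.960 − 6.931) = -13.478 · (0.98900)/(-0.97100) = 13.72785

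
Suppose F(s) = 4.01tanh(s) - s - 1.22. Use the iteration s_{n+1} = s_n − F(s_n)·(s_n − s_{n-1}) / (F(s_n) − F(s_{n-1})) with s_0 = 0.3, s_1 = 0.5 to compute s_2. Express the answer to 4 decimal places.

F(0.3) = -0.351836, F(0.5) = 0.133090
s_2 = 0.500000 − 0.133090·(0.500000 − 0.300000) / (0.133090 − (-0.351836)) = 0.500000 − (0.026618)/(0.484926) = 0.445109

0.4451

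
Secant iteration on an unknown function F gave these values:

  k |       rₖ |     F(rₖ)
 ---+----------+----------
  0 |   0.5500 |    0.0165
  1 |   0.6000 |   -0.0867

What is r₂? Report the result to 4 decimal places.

0.5580

r₂ = 0.6000 − (-0.0867)·(0.6000 − 0.5500) / (-0.0867 − 0.0165)
   = 0.6000 − (-0.004335)/(-0.103200) = 0.557994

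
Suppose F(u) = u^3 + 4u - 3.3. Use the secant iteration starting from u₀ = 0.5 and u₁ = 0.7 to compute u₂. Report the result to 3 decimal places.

F(0.5) = -1.17500, F(0.7) = -0.15700
u₂ = 0.70000 − (-0.15700)·(0.70000 − 0.50000) / (-0.15700 − (-1.17500)) = 0.70000 − (-0.03140)/(1.01800) = 0.73084

0.731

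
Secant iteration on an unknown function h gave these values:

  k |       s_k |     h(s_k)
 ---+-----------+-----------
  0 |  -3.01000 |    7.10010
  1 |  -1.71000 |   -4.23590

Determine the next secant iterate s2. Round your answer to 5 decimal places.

-2.19577

s2 = -1.71000 − (-4.23590)·(-1.71000 − (-3.01000)) / (-4.23590 − 7.10010)
   = -1.71000 − (-5.5066700)/(-11.3360000) = -2.1957683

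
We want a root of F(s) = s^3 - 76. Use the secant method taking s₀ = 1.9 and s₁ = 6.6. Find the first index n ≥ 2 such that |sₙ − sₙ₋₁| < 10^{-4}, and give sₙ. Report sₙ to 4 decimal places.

F(1.9) = -69.141000, F(6.6) = 211.496000
s₂ = 6.600000 − 211.496000·(4.700000)/(280.637000) = 3.057947;  |Δ| = 3.542053
F(3.057947) = -47.405023
s₃ = 3.057947 − (-47.405023)·(-3.542053)/(-258.901023) = 3.706500;  |Δ| = 0.648553
F(3.706500) = -25.079573
s₄ = 3.706500 − (-25.079573)·(0.648553)/(22.325449) = 4.435061;  |Δ| = 0.728560
F(4.435061) = 11.236586
s₅ = 4.435061 − 11.236586·(0.728560)/(36.316159) = 4.209637;  |Δ| = 0.225424
F(4.209637) = -1.400861
s₆ = 4.209637 − (-1.400861)·(-0.225424)/(-12.637446) = 4.234625;  |Δ| = 0.024988
F(4.234625) = -0.064507
s₇ = 4.234625 − (-0.064507)·(0.024988)/(1.336354) = 4.235831;  |Δ| = 0.001206
F(4.235831) = 0.000401
s₈ = 4.235831 − 0.000401·(0.001206)/(0.064907) = 4.235824;  |Δ| = 0.000007
|s₈ − s₇| = 0.000007 < 10^{-4}

n = 8, sₙ = 4.2358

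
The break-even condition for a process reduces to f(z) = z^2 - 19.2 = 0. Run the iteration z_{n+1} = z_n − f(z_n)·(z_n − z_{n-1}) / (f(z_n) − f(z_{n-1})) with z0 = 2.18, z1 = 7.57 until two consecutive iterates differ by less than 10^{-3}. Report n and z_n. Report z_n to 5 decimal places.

f(2.18) = -14.4476000, f(7.57) = 38.1049000
z2 = 7.5700000 − 38.1049000·(5.3900000)/(52.5525000) = 3.6618051;  |Δ| = 3.9081949
f(3.6618051) = -5.7911832
z3 = 3.6618051 − (-5.7911832)·(-3.9081949)/(-43.8960832) = 4.1774109;  |Δ| = 0.5156057
f(4.1774109) = -1.7492384
z4 = 4.1774109 − (-1.7492384)·(0.5156057)/(4.0419448) = 4.4005503;  |Δ| = 0.2231395
f(4.4005503) = 0.1648432
z5 = 4.4005503 − 0.1648432·(0.2231395)/(1.9140816) = 4.3813333;  |Δ| = 0.0192171
f(4.3813333) = -0.0039188
z6 = 4.3813333 − (-0.0039188)·(-0.0192171)/(-0.1687620) = 4.3817795;  |Δ| = 0.0004462
|z6 − z5| = 0.0004462 < 10^{-3}

n = 6, z_n = 4.38178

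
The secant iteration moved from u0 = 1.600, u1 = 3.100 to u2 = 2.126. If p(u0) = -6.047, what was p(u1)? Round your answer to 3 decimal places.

The secant line through (1.600, -6.047) and (3.100, p(u1)) crosses zero at u2 = 2.126.
So (1.600, -6.047), (3.100, p(u1)), (2.126, 0) are collinear:
p(u1) = -6.047 · (3.100 − 2.126) / (1.600 − 2.126) = -6.047 · (0.97400)/(-0.52600) = 11.19730

11.197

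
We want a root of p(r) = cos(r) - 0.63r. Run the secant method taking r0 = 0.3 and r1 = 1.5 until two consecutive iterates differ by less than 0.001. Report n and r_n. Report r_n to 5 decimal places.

n = 5, r_n = 0.93832

p(0.3) = 0.7663365, p(1.5) = -0.8742628
r2 = 1.5000000 − (-0.8742628)·(1.2000000)/(-1.6405993) = 0.8605292;  |Δ| = 0.6394708
p(0.8605292) = 0.1099029
r3 = 0.8605292 − 0.1099029·(-0.6394708)/(0.9841657) = 0.9319396;  |Δ| = 0.0714105
p(0.9319396) = 0.0091560
r4 = 0.9319396 − 0.0091560·(0.0714105)/(-0.1007469) = 0.9384295;  |Δ| = 0.0064899
p(0.9384295) = -0.0001551
r5 = 0.9384295 − (-0.0001551)·(0.0064899)/(-0.0093111) = 0.9383215;  |Δ| = 0.0001081
|r5 − r4| = 0.0001081 < 0.001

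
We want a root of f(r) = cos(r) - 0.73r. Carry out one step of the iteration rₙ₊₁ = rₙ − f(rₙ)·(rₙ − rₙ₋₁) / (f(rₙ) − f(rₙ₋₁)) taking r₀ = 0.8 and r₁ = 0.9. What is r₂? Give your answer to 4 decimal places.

0.8761

f(0.8) = 0.112707, f(0.9) = -0.035390
r₂ = 0.900000 − (-0.035390)·(0.900000 − 0.800000) / (-0.035390 − 0.112707) = 0.900000 − (-0.003539)/(-0.148097) = 0.876103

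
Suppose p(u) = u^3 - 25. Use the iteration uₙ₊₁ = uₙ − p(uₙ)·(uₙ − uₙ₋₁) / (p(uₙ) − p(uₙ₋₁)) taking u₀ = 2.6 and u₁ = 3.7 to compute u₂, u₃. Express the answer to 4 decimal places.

p(2.6) = -7.424000, p(3.7) = 25.653000
u₂ = 3.700000 − 25.653000·(3.700000 − 2.600000) / (25.653000 − (-7.424000)) = 3.700000 − (28.218300)/(33.077000) = 2.846891
p(2.846891) = -1.926561
u₃ = 2.846891 − (-1.926561)·(2.846891 − 3.700000) / (-1.926561 − 25.653000) = 2.846891 − (1.643567)/(-27.579561) = 2.906484

2.8469, 2.9065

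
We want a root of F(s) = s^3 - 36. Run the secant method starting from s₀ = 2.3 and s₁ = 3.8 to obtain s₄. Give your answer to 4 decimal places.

3.3031

F(2.3) = -23.833000, F(3.8) = 18.872000
s₂ = 3.800000 − 18.872000·(3.800000 − 2.300000) / (18.872000 − (-23.833000)) = 3.800000 − (28.308000)/(42.705000) = 3.137127
F(3.137127) = -5.125764
s₃ = 3.137127 − (-5.125764)·(3.137127 − 3.800000) / (-5.125764 − 18.872000) = 3.137127 − (3.397732)/(-23.997764) = 3.278712
F(3.278712) = -0.753998
s₄ = 3.278712 − (-0.753998)·(3.278712 − 3.137127) / (-0.753998 − (-5.125764)) = 3.278712 − (-0.106755)/(4.371767) = 3.303131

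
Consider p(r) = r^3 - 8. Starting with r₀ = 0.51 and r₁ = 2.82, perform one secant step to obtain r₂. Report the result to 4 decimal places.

p(0.51) = -7.867349, p(2.82) = 14.425768
r₂ = 2.820000 − 14.425768·(2.820000 − 0.510000) / (14.425768 − (-7.867349)) = 2.820000 − (33.323524)/(22.293117) = 1.325210

1.3252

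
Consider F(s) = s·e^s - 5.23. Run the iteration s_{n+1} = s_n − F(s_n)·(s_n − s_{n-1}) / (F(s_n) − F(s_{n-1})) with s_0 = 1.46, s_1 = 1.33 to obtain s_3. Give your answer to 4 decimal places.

F(1.46) = 1.056701, F(1.33) = -0.201212
s_2 = 1.330000 − (-0.201212)·(1.330000 − 1.460000) / (-0.201212 − 1.056701) = 1.330000 − (0.026158)/(-1.257913) = 1.350794
F(1.350794) = -0.015270
s_3 = 1.350794 − (-0.015270)·(1.350794 − 1.330000) / (-0.015270 − (-0.201212)) = 1.350794 − (-0.000318)/(0.185942) = 1.352502

1.3525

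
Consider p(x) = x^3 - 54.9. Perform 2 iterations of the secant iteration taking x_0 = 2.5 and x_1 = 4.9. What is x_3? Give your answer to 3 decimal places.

p(2.5) = -39.27500, p(4.9) = 62.74900
x_2 = 4.90000 − 62.74900·(4.90000 − 2.50000) / (62.74900 − (-39.27500)) = 4.90000 − (150.59760)/(102.02400) = 3.42390
p(3.42390) = -14.76130
x_3 = 3.42390 − (-14.76130)·(3.42390 − 4.90000) / (-14.76130 − 62.74900) = 3.42390 − (21.78915)/(-77.51030) = 3.70501

3.705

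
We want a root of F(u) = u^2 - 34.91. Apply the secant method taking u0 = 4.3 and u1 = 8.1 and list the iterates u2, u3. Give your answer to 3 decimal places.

F(4.3) = -16.42000, F(8.1) = 30.70000
u2 = 8.10000 − 30.70000·(8.10000 − 4.30000) / (30.70000 − (-16.42000)) = 8.10000 − (116.66000)/(47.12000) = 5.62419
F(5.62419) = -3.27845
u3 = 5.62419 − (-3.27845)·(5.62419 − 8.10000) / (-3.27845 − 30.70000) = 5.62419 − (8.11680)/(-33.97845) = 5.86307

5.624, 5.863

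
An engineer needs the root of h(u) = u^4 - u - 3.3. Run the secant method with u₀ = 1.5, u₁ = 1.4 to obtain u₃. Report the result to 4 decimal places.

h(1.5) = 0.262500, h(1.4) = -0.858400
u₂ = 1.400000 − (-0.858400)·(1.400000 − 1.500000) / (-0.858400 − 0.262500) = 1.400000 − (0.085840)/(-1.120900) = 1.476581
h(1.476581) = -0.022906
u₃ = 1.476581 − (-0.022906)·(1.476581 − 1.400000) / (-0.022906 − (-0.858400)) = 1.476581 − (-0.001754)/(0.835494) = 1.478681

1.4787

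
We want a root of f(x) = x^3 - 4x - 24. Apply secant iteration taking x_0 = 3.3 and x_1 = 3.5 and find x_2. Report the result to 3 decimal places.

f(3.3) = -1.26300, f(3.5) = 4.87500
x_2 = 3.50000 − 4.87500·(3.50000 − 3.30000) / (4.87500 − (-1.26300)) = 3.50000 − (0.97500)/(6.13800) = 3.34115

3.341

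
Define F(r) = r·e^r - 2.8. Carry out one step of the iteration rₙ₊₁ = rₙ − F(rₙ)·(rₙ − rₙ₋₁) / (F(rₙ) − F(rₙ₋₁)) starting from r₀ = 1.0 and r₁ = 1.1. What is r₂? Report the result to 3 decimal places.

1.014

F(1.0) = -0.08172, F(1.1) = 0.50458
r₂ = 1.10000 − 0.50458·(1.10000 − 1.00000) / (0.50458 − (-0.08172)) = 1.10000 − (0.05046)/(0.58630) = 1.01394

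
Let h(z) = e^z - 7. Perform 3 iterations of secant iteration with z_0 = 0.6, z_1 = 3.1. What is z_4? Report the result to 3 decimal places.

h(0.6) = -5.17788, h(3.1) = 15.19795
z_2 = 3.10000 − 15.19795·(3.10000 − 0.60000) / (15.19795 − (-5.17788)) = 3.10000 − (37.99488)/(20.37583) = 1.23530
h(1.23530) = -3.56060
z_3 = 1.23530 − (-3.56060)·(1.23530 − 3.10000) / (-3.56060 − 15.19795) = 1.23530 − (6.63946)/(-18.75855) = 1.58924
h(1.58924) = -2.09998
z_4 = 1.58924 − (-2.09998)·(1.58924 − 1.23530) / (-2.09998 − (-3.56060)) = 1.58924 − (-0.74327)/(1.46062) = 2.09811

2.098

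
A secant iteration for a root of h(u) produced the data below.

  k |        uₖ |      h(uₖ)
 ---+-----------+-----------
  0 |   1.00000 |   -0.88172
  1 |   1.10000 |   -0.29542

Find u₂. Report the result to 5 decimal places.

u₂ = 1.10000 − (-0.29542)·(1.10000 − 1.00000) / (-0.29542 − (-0.88172))
   = 1.10000 − (-0.0295420)/(0.5863000) = 1.1503872

1.15039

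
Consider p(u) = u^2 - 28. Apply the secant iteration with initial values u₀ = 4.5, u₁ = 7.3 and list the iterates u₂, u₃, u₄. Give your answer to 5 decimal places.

p(4.5) = -7.7500000, p(7.3) = 25.2900000
u₂ = 7.3000000 − 25.2900000·(7.3000000 − 4.5000000) / (25.2900000 − (-7.7500000)) = 7.3000000 − (70.8120000)/(33.0400000) = 5.1567797
p(5.1567797) = -1.4076235
u₃ = 5.1567797 − (-1.4076235)·(5.1567797 − 7.3000000) / (-1.4076235 − 25.2900000) = 5.1567797 − (3.0168474)/(-26.6976235) = 5.2697803
p(5.2697803) = -0.2294160
u₄ = 5.2697803 − (-0.2294160)·(5.2697803 − 5.1567797) / (-0.2294160 − (-1.4076235)) = 5.2697803 − (-0.0259241)/(1.1782075) = 5.2917833

5.15678, 5.26978, 5.29178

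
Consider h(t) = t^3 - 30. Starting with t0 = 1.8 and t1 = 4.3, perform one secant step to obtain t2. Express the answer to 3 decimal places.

h(1.8) = -24.16800, h(4.3) = 49.50700
t2 = 4.30000 − 49.50700·(4.30000 − 1.80000) / (49.50700 − (-24.16800)) = 4.30000 − (123.76750)/(73.67500) = 2.62009

2.620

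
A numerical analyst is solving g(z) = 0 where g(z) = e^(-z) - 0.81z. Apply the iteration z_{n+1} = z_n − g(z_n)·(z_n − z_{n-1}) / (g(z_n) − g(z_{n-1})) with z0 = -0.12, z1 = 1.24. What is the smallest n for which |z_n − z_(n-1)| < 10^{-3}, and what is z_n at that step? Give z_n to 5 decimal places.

n = 5, z_n = 0.64666

g(-0.12) = 1.2246969, g(1.24) = -0.7150158
z2 = 1.2400000 − (-0.7150158)·(1.3600000)/(-1.9397126) = 0.7386776;  |Δ| = 0.5013224
g(0.7386776) = -0.1205835
z3 = 0.7386776 − (-0.1205835)·(-0.5013224)/(0.5944322) = 0.6369818;  |Δ| = 0.1016958
g(0.6369818) = 0.0129310
z4 = 0.6369818 − 0.0129310·(-0.1016958)/(0.1335146) = 0.6468312;  |Δ| = 0.0098493
g(0.6468312) = -0.0002306
z5 = 0.6468312 − (-0.0002306)·(0.0098493)/(-0.0131616) = 0.6466586;  |Δ| = 0.0001725
|z5 − z4| = 0.0001725 < 10^{-3}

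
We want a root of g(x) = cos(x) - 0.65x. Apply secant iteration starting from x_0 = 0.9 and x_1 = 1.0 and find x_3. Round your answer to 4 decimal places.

0.9254

g(0.9) = 0.036610, g(1.0) = -0.109698
x_2 = 1.000000 − (-0.109698)·(1.000000 − 0.900000) / (-0.109698 − 0.036610) = 1.000000 − (-0.010970)/(-0.146308) = 0.925023
g(0.925023) = 0.000552
x_3 = 0.925023 − 0.000552·(0.925023 − 1.000000) / (0.000552 − (-0.109698)) = 0.925023 − (-0.000041)/(0.110250) = 0.925398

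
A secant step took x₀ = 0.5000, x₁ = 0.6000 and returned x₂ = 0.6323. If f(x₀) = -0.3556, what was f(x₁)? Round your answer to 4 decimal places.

The secant line through (0.5000, -0.3556) and (0.6000, f(x₁)) crosses zero at x₂ = 0.6323.
So (0.5000, -0.3556), (0.6000, f(x₁)), (0.6323, 0) are collinear:
f(x₁) = -0.3556 · (0.6000 − 0.6323) / (0.5000 − 0.6323) = -0.3556 · (-0.032300)/(-0.132300) = -0.086817

-0.0868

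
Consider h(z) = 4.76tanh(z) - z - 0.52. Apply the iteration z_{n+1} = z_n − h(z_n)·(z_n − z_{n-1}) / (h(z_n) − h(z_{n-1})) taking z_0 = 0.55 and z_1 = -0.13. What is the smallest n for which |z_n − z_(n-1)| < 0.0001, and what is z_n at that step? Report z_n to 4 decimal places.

n = 5, z_n = 0.1394

h(0.55) = 1.312476, h(-0.13) = -1.005337
z_2 = -0.130000 − (-1.005337)·(-0.680000)/(-2.317814) = 0.164946;  |Δ| = 0.294946
h(0.164946) = 0.093152
z_3 = 0.164946 − 0.093152·(0.294946)/(1.098490) = 0.139934;  |Δ| = 0.025012
h(0.139934) = 0.001839
z_4 = 0.139934 − 0.001839·(-0.025012)/(-0.091314) = 0.139431;  |Δ| = 0.000504
h(0.139431) = -0.000009
z_5 = 0.139431 − (-0.000009)·(-0.000504)/(-0.001848) = 0.139433;  |Δ| = 0.000002
|z_5 − z_4| = 0.000002 < 0.0001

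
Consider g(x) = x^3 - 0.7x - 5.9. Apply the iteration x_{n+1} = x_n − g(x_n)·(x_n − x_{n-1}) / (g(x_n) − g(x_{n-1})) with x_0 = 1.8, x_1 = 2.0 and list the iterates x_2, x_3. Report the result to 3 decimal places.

g(1.8) = -1.32800, g(2.0) = 0.70000
x_2 = 2.00000 − 0.70000·(2.00000 − 1.80000) / (0.70000 − (-1.32800)) = 2.00000 − (0.14000)/(2.02800) = 1.93097
g(1.93097) = -0.05181
x_3 = 1.93097 − (-0.05181)·(1.93097 − 2.00000) / (-0.05181 − 0.70000) = 1.93097 − (0.00358)/(-0.75181) = 1.93572

1.931, 1.936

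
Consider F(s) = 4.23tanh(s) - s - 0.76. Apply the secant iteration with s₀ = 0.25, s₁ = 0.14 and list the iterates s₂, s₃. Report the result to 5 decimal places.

0.24153, 0.24129

F(0.25) = 0.0260059, F(0.14) = -0.3116389
s₂ = 0.1400000 − (-0.3116389)·(0.1400000 − 0.2500000) / (-0.3116389 − 0.0260059) = 0.1400000 − (0.0342803)/(-0.3376449) = 0.2415276
F(0.2415276) = 0.0007207
s₃ = 0.2415276 − 0.0007207·(0.2415276 − 0.1400000) / (0.0007207 − (-0.3116389)) = 0.2415276 − (0.0000732)/(0.3123596) = 0.2412934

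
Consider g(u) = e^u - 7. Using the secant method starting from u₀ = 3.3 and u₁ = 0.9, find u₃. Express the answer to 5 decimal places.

2.36797

g(3.3) = 20.1126389, g(0.9) = -4.5403969
u₂ = 0.9000000 − (-4.5403969)·(0.9000000 − 3.3000000) / (-4.5403969 − 20.1126389) = 0.9000000 − (10.8969525)/(-24.6530358) = 1.3420126
g(1.3420126) = -3.1732625
u₃ = 1.3420126 − (-3.1732625)·(1.3420126 − 0.9000000) / (-3.1732625 − (-4.5403969)) = 1.3420126 − (-1.4026220)/(1.3671344) = 2.3679703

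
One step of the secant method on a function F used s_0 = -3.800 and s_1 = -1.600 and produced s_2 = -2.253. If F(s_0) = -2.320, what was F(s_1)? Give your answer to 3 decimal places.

0.979

The secant line through (-3.800, -2.320) and (-1.600, F(s_1)) crosses zero at s_2 = -2.253.
So (-3.800, -2.320), (-1.600, F(s_1)), (-2.253, 0) are collinear:
F(s_1) = -2.320 · (-1.600 − (-2.253)) / (-3.800 − (-2.253)) = -2.320 · (0.65300)/(-1.54700) = 0.97929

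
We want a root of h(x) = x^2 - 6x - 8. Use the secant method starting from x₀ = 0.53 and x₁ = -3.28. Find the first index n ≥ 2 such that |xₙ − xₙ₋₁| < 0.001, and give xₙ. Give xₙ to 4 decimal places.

n = 6, xₙ = -1.1231

h(0.53) = -10.899100, h(-3.28) = 22.438400
x₂ = -3.280000 − 22.438400·(-3.810000)/(33.337500) = -0.715611;  |Δ| = 2.564389
h(-0.715611) = -3.194232
x₃ = -0.715611 − (-3.194232)·(2.564389)/(-25.632632) = -1.035175;  |Δ| = 0.319563
h(-1.035175) = -0.717364
x₄ = -1.035175 − (-0.717364)·(-0.319563)/(2.476868) = -1.127729;  |Δ| = 0.092554
h(-1.127729) = 0.038143
x₅ = -1.127729 − 0.038143·(-0.092554)/(0.755507) = -1.123056;  |Δ| = 0.004673
h(-1.123056) = -0.000411
x₆ = -1.123056 − (-0.000411)·(0.004673)/(-0.038554) = -1.123106;  |Δ| = 0.000050
|x₆ − x₅| = 0.000050 < 0.001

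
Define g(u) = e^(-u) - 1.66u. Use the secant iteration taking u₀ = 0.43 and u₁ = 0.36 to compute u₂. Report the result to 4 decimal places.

0.4029

g(0.43) = -0.063291, g(0.36) = 0.100076
u₂ = 0.360000 − 0.100076·(0.360000 − 0.430000) / (0.100076 − (-0.063291)) = 0.360000 − (-0.007005)/(0.163367) = 0.402881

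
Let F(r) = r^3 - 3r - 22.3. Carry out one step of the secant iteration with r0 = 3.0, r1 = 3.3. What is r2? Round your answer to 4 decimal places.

F(3.0) = -4.300000, F(3.3) = 3.737000
r2 = 3.300000 − 3.737000·(3.300000 − 3.000000) / (3.737000 − (-4.300000)) = 3.300000 − (1.121100)/(8.037000) = 3.160508

3.1605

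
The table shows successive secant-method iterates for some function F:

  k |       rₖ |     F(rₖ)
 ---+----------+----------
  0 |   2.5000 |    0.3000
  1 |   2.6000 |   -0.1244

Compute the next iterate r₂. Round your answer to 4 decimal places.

r₂ = 2.6000 − (-0.1244)·(2.6000 − 2.5000) / (-0.1244 − 0.3000)
   = 2.6000 − (-0.012440)/(-0.424400) = 2.570688

2.5707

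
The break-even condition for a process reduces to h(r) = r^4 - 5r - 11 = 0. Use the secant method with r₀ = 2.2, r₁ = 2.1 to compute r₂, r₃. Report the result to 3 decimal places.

2.159, 2.161

h(2.2) = 1.42560, h(2.1) = -2.05190
r₂ = 2.10000 − (-2.05190)·(2.10000 − 2.20000) / (-2.05190 − 1.42560) = 2.10000 − (0.20519)/(-3.47750) = 2.15901
h(2.15901) = -0.06728
r₃ = 2.15901 − (-0.06728)·(2.15901 − 2.10000) / (-0.06728 − (-2.05190)) = 2.15901 − (-0.00397)/(1.98462) = 2.16101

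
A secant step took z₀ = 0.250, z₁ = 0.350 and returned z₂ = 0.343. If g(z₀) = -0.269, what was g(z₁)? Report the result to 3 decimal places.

The secant line through (0.250, -0.269) and (0.350, g(z₁)) crosses zero at z₂ = 0.343.
So (0.250, -0.269), (0.350, g(z₁)), (0.343, 0) are collinear:
g(z₁) = -0.269 · (0.350 − 0.343) / (0.250 − 0.343) = -0.269 · (0.00700)/(-0.09300) = 0.02025

0.020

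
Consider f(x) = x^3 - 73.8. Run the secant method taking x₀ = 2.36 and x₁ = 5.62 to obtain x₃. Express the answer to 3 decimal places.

4.007

f(2.36) = -60.65574, f(5.62) = 103.70433
x₂ = 5.62000 − 103.70433·(5.62000 − 2.36000) / (103.70433 − (-60.65574)) = 5.62000 − (338.07611)/(164.36007) = 3.56308
f(3.56308) = -28.56492
x₃ = 3.56308 − (-28.56492)·(3.56308 − 5.62000) / (-28.56492 − 103.70433) = 3.56308 − (58.75585)/(-132.26924) = 4.00729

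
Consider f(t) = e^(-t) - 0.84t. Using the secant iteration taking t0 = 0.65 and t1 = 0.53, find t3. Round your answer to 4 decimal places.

0.6325

f(0.65) = -0.023954, f(0.53) = 0.143405
t2 = 0.530000 − 0.143405·(0.530000 − 0.650000) / (0.143405 − (-0.023954)) = 0.530000 − (-0.017209)/(0.167359) = 0.632824
f(0.632824) = -0.000483
t3 = 0.632824 − (-0.000483)·(0.632824 − 0.530000) / (-0.000483 − 0.143405) = 0.632824 − (-0.000050)/(-0.143888) = 0.632479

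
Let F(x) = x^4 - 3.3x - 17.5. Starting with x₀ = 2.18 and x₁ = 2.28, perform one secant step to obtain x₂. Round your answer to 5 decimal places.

F(2.18) = -2.1086942, F(2.28) = 1.9993626
x₂ = 2.2800000 − 1.9993626·(2.2800000 − 2.1800000) / (1.9993626 − (-2.1086942)) = 2.2800000 − (0.1999363)/(4.1080568) = 2.2313307

2.23133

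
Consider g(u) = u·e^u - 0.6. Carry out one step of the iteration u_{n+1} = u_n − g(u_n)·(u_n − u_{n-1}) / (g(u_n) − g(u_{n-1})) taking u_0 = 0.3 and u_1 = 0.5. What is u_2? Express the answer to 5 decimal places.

g(0.3) = -0.1950424, g(0.5) = 0.2243606
u_2 = 0.5000000 − 0.2243606·(0.5000000 − 0.3000000) / (0.2243606 − (-0.1950424)) = 0.5000000 − (0.0448721)/(0.4194030) = 0.3930095

0.39301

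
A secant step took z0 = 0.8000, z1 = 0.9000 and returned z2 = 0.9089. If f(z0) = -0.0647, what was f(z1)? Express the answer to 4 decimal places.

-0.0053

The secant line through (0.8000, -0.0647) and (0.9000, f(z1)) crosses zero at z2 = 0.9089.
So (0.8000, -0.0647), (0.9000, f(z1)), (0.9089, 0) are collinear:
f(z1) = -0.0647 · (0.9000 − 0.9089) / (0.8000 − 0.9089) = -0.0647 · (-0.008900)/(-0.108900) = -0.005288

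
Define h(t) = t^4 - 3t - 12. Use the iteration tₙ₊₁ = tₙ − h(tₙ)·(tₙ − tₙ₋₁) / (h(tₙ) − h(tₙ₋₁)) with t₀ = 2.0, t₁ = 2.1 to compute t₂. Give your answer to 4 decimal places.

h(2.0) = -2.000000, h(2.1) = 1.148100
t₂ = 2.100000 − 1.148100·(2.100000 − 2.000000) / (1.148100 − (-2.000000)) = 2.100000 − (0.114810)/(3.148100) = 2.063530

2.0635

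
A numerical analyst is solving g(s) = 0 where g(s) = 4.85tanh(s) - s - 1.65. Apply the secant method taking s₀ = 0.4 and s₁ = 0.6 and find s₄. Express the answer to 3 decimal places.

g(0.4) = -0.20725, g(0.6) = 0.35469
s₂ = 0.60000 − 0.35469·(0.60000 − 0.40000) / (0.35469 − (-0.20725)) = 0.60000 − (0.07094)/(0.56194) = 0.47376
g(0.47376) = 0.01622
s₃ = 0.47376 − 0.01622·(0.47376 − 0.60000) / (0.01622 − 0.35469) = 0.47376 − (-0.00205)/(-0.33847) = 0.46771
g(0.46771) = -0.00142
s₄ = 0.46771 − (-0.00142)·(0.46771 − 0.47376) / (-0.00142 − 0.01622) = 0.46771 − (0.00001)/(-0.01764) = 0.46820

0.468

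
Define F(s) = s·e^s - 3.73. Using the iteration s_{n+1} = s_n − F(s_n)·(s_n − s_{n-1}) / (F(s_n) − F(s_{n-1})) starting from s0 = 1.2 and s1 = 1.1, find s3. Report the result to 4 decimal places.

F(1.2) = 0.254140, F(1.1) = -0.425417
s2 = 1.100000 − (-0.425417)·(1.100000 − 1.200000) / (-0.425417 − 0.254140) = 1.100000 − (0.042542)/(-0.679558) = 1.162602
F(1.162602) = -0.011714
s3 = 1.162602 − (-0.011714)·(1.162602 − 1.100000) / (-0.011714 − (-0.425417)) = 1.162602 − (-0.000733)/(0.413703) = 1.164375

1.1644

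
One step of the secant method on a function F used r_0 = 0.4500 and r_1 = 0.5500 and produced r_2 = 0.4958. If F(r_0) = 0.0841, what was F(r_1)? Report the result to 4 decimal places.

-0.0995

The secant line through (0.4500, 0.0841) and (0.5500, F(r_1)) crosses zero at r_2 = 0.4958.
So (0.4500, 0.0841), (0.5500, F(r_1)), (0.4958, 0) are collinear:
F(r_1) = 0.0841 · (0.5500 − 0.4958) / (0.4500 − 0.4958) = 0.0841 · (0.054200)/(-0.045800) = -0.099524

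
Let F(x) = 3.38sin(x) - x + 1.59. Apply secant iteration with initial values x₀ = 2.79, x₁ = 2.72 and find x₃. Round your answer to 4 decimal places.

2.7814

F(2.79) = -0.035950, F(2.72) = 0.253144
x₂ = 2.720000 − 0.253144·(2.720000 − 2.790000) / (0.253144 − (-0.035950)) = 2.720000 − (-0.017720)/(0.289094) = 2.781295
F(2.781295) = 0.000333
x₃ = 2.781295 − 0.000333·(2.781295 − 2.720000) / (0.000333 − 0.253144) = 2.781295 − (0.000020)/(-0.252811) = 2.781376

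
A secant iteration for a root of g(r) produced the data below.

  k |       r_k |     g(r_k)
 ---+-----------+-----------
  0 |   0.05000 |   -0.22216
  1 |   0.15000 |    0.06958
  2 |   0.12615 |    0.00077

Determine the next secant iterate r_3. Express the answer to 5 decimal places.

r_3 = 0.12615 − 0.00077·(0.12615 − 0.15000) / (0.00077 − 0.06958)
   = 0.12615 − (-0.0000184)/(-0.0688100) = 0.1258831

0.12588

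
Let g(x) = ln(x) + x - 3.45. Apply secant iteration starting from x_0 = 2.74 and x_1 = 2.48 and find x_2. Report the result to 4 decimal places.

g(2.74) = 0.297958, g(2.48) = -0.061741
x_2 = 2.480000 − (-0.061741)·(2.480000 − 2.740000) / (-0.061741 − 0.297958) = 2.480000 − (0.016053)/(-0.359699) = 2.524628

2.5246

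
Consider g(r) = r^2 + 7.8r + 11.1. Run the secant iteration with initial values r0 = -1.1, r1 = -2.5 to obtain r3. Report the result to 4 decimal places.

-1.8508

g(-1.1) = 3.730000, g(-2.5) = -2.150000
r2 = -2.500000 − (-2.150000)·(-2.500000 − (-1.100000)) / (-2.150000 − 3.730000) = -2.500000 − (3.010000)/(-5.880000) = -1.988095
g(-1.988095) = -0.454620
r3 = -1.988095 − (-0.454620)·(-1.988095 − (-2.500000)) / (-0.454620 − (-2.150000)) = -1.988095 − (-0.232722)/(1.695380) = -1.850827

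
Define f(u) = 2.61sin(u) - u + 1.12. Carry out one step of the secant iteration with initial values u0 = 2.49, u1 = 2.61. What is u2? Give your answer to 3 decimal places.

2.557

f(2.49) = 0.21284, f(2.61) = -0.16697
u2 = 2.61000 − (-0.16697)·(2.61000 − 2.49000) / (-0.16697 − 0.21284) = 2.61000 − (-0.02004)/(-0.37982) = 2.55725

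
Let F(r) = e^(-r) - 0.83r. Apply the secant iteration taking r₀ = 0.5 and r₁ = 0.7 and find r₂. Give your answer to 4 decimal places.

F(0.5) = 0.191531, F(0.7) = -0.084415
r₂ = 0.700000 − (-0.084415)·(0.700000 − 0.500000) / (-0.084415 − 0.191531) = 0.700000 − (-0.016883)/(-0.275945) = 0.638818

0.6388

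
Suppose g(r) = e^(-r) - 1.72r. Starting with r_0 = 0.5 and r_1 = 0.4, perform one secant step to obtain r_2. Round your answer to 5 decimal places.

g(0.5) = -0.2534693, g(0.4) = -0.0176800
r_2 = 0.4000000 − (-0.0176800)·(0.4000000 − 0.5000000) / (-0.0176800 − (-0.2534693)) = 0.4000000 − (0.0017680)/(0.2357894) = 0.3925018

0.39250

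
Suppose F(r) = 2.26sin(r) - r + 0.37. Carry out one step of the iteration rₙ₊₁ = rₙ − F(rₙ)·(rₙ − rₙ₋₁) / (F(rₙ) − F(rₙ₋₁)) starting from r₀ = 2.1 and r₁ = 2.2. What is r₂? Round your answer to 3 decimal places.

2.199

F(2.1) = 0.22085, F(2.2) = -0.00280
r₂ = 2.20000 − (-0.00280)·(2.20000 − 2.10000) / (-0.00280 − 0.22085) = 2.20000 − (-0.00028)/(-0.22365) = 2.19875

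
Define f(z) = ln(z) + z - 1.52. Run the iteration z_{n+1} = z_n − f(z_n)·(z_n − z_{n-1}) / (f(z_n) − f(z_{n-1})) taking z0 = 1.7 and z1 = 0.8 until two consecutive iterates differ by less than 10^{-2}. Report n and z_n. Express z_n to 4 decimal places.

f(1.7) = 0.710628, f(0.8) = -0.943144
z2 = 0.800000 − (-0.943144)·(-0.900000)/(-1.653772) = 1.313269;  |Δ| = 0.513269
f(1.313269) = 0.065788
z3 = 1.313269 − 0.065788·(0.513269)/(1.008931) = 1.279801;  |Δ| = 0.033468
f(1.279801) = 0.006505
z4 = 1.279801 − 0.006505·(-0.033468)/(-0.059283) = 1.276128;  |Δ| = 0.003672
|z4 − z3| = 0.003672 < 10^{-2}

n = 4, z_n = 1.2761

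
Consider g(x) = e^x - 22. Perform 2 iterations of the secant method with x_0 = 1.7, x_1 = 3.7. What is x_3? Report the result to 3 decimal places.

2.962

g(1.7) = -16.52605, g(3.7) = 18.44730
x_2 = 3.70000 − 18.44730·(3.70000 − 1.70000) / (18.44730 − (-16.52605)) = 3.70000 − (36.89461)/(34.97336) = 2.64507
g(2.64507) = -7.91564
x_3 = 2.64507 − (-7.91564)·(2.64507 − 3.70000) / (-7.91564 − 18.44730) = 2.64507 − (8.35048)/(-26.36294) = 2.96182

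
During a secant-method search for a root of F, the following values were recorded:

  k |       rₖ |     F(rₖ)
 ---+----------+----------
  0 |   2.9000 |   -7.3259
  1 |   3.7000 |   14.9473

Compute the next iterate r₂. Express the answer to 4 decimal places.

3.1631

r₂ = 3.7000 − 14.9473·(3.7000 − 2.9000) / (14.9473 − (-7.3259))
   = 3.7000 − (11.957840)/(22.273200) = 3.163129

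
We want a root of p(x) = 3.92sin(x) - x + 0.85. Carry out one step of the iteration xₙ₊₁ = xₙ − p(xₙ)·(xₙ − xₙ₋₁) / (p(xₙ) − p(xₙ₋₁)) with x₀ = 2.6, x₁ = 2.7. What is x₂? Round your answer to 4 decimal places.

2.6608

p(2.6) = 0.270765, p(2.7) = -0.174671
x₂ = 2.700000 − (-0.174671)·(2.700000 − 2.600000) / (-0.174671 − 0.270765) = 2.700000 − (-0.017467)/(-0.445436) = 2.660787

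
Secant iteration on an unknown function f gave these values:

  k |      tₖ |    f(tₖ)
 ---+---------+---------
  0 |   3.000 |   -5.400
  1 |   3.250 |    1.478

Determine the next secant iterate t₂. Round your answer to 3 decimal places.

t₂ = 3.250 − 1.478·(3.250 − 3.000) / (1.478 − (-5.400))
   = 3.250 − (0.36950)/(6.87800) = 3.19628

3.196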